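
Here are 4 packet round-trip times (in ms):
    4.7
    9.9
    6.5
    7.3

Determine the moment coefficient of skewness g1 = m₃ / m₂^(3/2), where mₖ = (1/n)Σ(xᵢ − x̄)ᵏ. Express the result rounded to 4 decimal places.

0.3024

x̄ = (4.7 + 9.9 + 6.5 + 7.3) / 4 = 7.1000
deviations (xᵢ − x̄): -2.4000, 2.8000, -0.6000, 0.2000
Σ(xᵢ − x̄)² = 14.0000 ⇒ m₂ = 14.0000/4 = 3.50000
Σ(xᵢ − x̄)³ = 7.9200 ⇒ m₃ = 7.9200/4 = 1.98000
m₂^(3/2) = 3.50000^(1.5) = 6.54790
g1 = m₃ / m₂^(3/2) = 1.98000 / 6.54790 ≈ 0.3024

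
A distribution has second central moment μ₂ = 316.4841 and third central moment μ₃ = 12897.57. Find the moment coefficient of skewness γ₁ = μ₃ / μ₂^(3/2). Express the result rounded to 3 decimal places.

σ = √μ₂ = √316.4841 = 17.79000
σ³ = μ₂^(3/2) = 5630.25214
γ₁ = μ₃/σ³ = 12897.57 / 5630.25214 ≈ 2.291

2.291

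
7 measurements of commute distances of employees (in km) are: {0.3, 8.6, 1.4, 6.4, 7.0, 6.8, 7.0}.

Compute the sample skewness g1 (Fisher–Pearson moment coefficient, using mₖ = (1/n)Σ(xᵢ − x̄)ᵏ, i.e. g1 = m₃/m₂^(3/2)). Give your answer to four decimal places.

-0.8144

x̄ = (0.3 + 8.6 + 1.4 + 6.4 + 7.0 + 6.8 + 7.0) / 7 = 5.3571
deviations (xᵢ − x̄): -5.0571, 3.2429, -3.9571, 1.0429, 1.6429, 1.4429, 1.6429
Σ(xᵢ − x̄)² = 60.3171 ⇒ m₂ = 60.3171/7 = 8.61673
Σ(xᵢ − x̄)³ = -144.1914 ⇒ m₃ = -144.1914/7 = -20.59877
m₂^(3/2) = 8.61673^(1.5) = 25.29380
g1 = m₃ / m₂^(3/2) = -20.59877 / 25.29380 ≈ -0.8144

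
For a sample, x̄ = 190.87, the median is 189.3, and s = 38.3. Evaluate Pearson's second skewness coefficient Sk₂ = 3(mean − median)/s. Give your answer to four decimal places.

0.1230

Sk₂ = 3(190.87 − 189.3) / 38.3 = 3 × 1.5700 / 38.3
    = 4.7100 / 38.3 ≈ 0.1230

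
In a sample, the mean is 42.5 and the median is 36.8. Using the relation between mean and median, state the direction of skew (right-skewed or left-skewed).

right-skewed

mean − median = 42.5 − 36.8 = 5.7
mean > median ⇒ the longer tail is on the right ⇒ right-skewed (positively skewed).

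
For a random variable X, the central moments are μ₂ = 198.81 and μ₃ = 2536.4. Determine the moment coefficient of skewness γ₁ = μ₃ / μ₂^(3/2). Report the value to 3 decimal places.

σ = √μ₂ = √198.81 = 14.10000
σ³ = μ₂^(3/2) = 2803.22100
γ₁ = μ₃/σ³ = 2536.4 / 2803.22100 ≈ 0.905

0.905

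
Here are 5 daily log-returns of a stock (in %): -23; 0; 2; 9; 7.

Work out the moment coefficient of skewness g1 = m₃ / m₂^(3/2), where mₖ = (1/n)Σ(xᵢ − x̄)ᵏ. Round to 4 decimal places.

-1.2066

x̄ = (-23 + 0 + 2 + 9 + 7) / 5 = -1.0000
deviations (xᵢ − x̄): -22.0000, 1.0000, 3.0000, 10.0000, 8.0000
Σ(xᵢ − x̄)² = 658.0000 ⇒ m₂ = 658.0000/5 = 131.60000
Σ(xᵢ − x̄)³ = -9108.0000 ⇒ m₃ = -9108.0000/5 = -1821.60000
m₂^(3/2) = 131.60000^(1.5) = 1509.67629
g1 = m₃ / m₂^(3/2) = -1821.60000 / 1509.67629 ≈ -1.2066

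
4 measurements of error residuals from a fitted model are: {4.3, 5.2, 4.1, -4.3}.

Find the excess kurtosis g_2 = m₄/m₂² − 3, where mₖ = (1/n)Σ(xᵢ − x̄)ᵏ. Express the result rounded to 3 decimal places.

-0.695

x̄ = 2.3250
Σ(xᵢ − x̄)² = 59.2075 ⇒ m₂ = 14.80188
Σ(xᵢ − x̄)⁴ = 2019.8488 ⇒ m₄ = 504.96221
m₂² = 219.09550
g_2 = m₄/m₂² − 3 = 2.30476 − 3 ≈ -0.695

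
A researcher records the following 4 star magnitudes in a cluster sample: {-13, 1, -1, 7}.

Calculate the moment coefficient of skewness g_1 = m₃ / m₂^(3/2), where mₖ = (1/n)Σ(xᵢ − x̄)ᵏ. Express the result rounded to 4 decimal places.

x̄ = (-13 + 1 - 1 + 7) / 4 = -1.5000
deviations (xᵢ − x̄): -11.5000, 2.5000, 0.5000, 8.5000
Σ(xᵢ − x̄)² = 211.0000 ⇒ m₂ = 211.0000/4 = 52.75000
Σ(xᵢ − x̄)³ = -891.0000 ⇒ m₃ = -891.0000/4 = -222.75000
m₂^(3/2) = 52.75000^(1.5) = 383.11900
g_1 = m₃ / m₂^(3/2) = -222.75000 / 383.11900 ≈ -0.5814

-0.5814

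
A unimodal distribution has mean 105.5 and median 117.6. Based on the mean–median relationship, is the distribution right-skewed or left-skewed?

left-skewed

mean − median = 105.5 − 117.6 = -12.1
mean < median ⇒ the longer tail is on the left ⇒ left-skewed (negatively skewed).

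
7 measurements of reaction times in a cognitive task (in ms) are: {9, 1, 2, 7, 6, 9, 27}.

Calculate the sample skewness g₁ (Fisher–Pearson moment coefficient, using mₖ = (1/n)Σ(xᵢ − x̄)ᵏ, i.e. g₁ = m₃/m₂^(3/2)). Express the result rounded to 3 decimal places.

1.479

x̄ = (9 + 1 + 2 + 7 + 6 + 9 + 27) / 7 = 8.7143
deviations (xᵢ − x̄): 0.2857, -7.7143, -6.7143, -1.7143, -2.7143, 0.2857, 18.2857
Σ(xᵢ − x̄)² = 449.4286 ⇒ m₂ = 449.4286/7 = 64.20408
Σ(xᵢ − x̄)³ = 5327.3878 ⇒ m₃ = 5327.3878/7 = 761.05539
m₂^(3/2) = 64.20408^(1.5) = 514.45093
g₁ = m₃ / m₂^(3/2) = 761.05539 / 514.45093 ≈ 1.479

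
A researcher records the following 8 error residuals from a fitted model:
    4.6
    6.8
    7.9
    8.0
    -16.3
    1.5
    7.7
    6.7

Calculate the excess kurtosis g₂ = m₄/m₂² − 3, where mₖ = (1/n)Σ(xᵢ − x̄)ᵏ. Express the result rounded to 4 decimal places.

2.3428

x̄ = 3.3625
Σ(xᵢ − x̄)² = 475.4788 ⇒ m₂ = 59.43484
Σ(xᵢ − x̄)⁴ = 150988.7853 ⇒ m₄ = 18873.59817
m₂² = 3532.50065
g₂ = m₄/m₂² − 3 = 5.34284 − 3 ≈ 2.3428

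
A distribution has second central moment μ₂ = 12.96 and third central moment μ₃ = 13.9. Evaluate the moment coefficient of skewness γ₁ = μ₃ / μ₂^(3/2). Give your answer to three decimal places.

σ = √μ₂ = √12.96 = 3.60000
σ³ = μ₂^(3/2) = 46.65600
γ₁ = μ₃/σ³ = 13.9 / 46.65600 ≈ 0.298

0.298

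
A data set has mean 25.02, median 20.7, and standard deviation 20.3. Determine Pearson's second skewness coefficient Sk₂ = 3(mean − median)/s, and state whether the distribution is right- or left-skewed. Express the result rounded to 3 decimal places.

0.638, right-skewed

Sk₂ = 3(25.02 − 20.7) / 20.3 = 3 × 4.3200 / 20.3
    = 12.9600 / 20.3 ≈ 0.638
Sk₂ > 0 ⇒ mean > median ⇒ right-skewed (positive skew).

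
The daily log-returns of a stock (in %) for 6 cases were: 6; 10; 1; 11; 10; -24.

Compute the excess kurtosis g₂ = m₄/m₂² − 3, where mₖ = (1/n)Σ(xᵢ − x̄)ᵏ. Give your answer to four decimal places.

x̄ = 2.3333
Σ(xᵢ − x̄)² = 901.3333 ⇒ m₂ = 150.22222
Σ(xᵢ − x̄)⁴ = 493600.4444 ⇒ m₄ = 82266.74074
m₂² = 22566.71605
g₂ = m₄/m₂² − 3 = 3.64549 − 3 ≈ 0.6455

0.6455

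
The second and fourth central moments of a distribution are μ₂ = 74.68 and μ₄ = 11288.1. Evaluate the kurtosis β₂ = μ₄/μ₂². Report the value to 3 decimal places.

2.024

μ₂² = 74.68² = 5577.10240
μ₄/μ₂² = 11288.1 / 5577.10240 = 2.02401
β₂ ≈ 2.024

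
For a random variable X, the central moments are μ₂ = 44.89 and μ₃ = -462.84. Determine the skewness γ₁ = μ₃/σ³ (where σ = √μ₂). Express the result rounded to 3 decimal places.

σ = √μ₂ = √44.89 = 6.70000
σ³ = μ₂^(3/2) = 300.76300
γ₁ = μ₃/σ³ = -462.84 / 300.76300 ≈ -1.539

-1.539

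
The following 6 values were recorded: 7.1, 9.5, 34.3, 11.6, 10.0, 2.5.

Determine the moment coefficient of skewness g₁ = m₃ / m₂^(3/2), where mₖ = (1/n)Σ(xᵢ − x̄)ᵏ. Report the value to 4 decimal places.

x̄ = (7.1 + 9.5 + 34.3 + 11.6 + 10.0 + 2.5) / 6 = 12.5000
deviations (xᵢ − x̄): -5.4000, -3.0000, 21.8000, -0.9000, -2.5000, -10.0000
Σ(xᵢ − x̄)² = 620.4600 ⇒ m₂ = 620.4600/6 = 103.41000
Σ(xᵢ − x̄)³ = 9159.4140 ⇒ m₃ = 9159.4140/6 = 1526.56900
m₂^(3/2) = 103.41000^(1.5) = 1051.58361
g₁ = m₃ / m₂^(3/2) = 1526.56900 / 1051.58361 ≈ 1.4517

1.4517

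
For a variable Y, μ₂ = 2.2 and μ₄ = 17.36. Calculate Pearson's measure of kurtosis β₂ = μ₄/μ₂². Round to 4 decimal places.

μ₂² = 2.2² = 4.84000
μ₄/μ₂² = 17.36 / 4.84000 = 3.58678
β₂ ≈ 3.5868

3.5868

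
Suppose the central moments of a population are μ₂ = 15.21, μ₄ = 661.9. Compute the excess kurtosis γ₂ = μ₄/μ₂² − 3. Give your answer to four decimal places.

-0.1389

μ₂² = 15.21² = 231.34410
μ₄/μ₂² = 661.9 / 231.34410 = 2.86111
γ₂ = 2.86111 − 3 ≈ -0.1389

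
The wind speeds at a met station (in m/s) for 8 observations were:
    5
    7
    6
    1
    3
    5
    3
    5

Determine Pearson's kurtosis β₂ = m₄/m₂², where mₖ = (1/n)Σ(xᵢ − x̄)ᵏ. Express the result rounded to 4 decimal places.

x̄ = 4.3750
Σ(xᵢ − x̄)² = 25.8750 ⇒ m₂ = 3.23438
Σ(xᵢ − x̄)⁴ = 191.8066 ⇒ m₄ = 23.97583
m₂² = 10.46118
β₂ = m₄/m₂² = 23.97583 / 10.46118 ≈ 2.2919

2.2919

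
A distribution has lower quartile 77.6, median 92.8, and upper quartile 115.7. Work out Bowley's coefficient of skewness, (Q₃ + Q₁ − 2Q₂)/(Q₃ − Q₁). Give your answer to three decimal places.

numerator: Q₃ + Q₁ − 2Q₂ = 115.7 + 77.6 − 2×92.8 = 7.7000
denominator: Q₃ − Q₁ = 115.7 − 77.6 = 38.1000
Bowley skewness = 7.7000 / 38.1000 ≈ 0.202

0.202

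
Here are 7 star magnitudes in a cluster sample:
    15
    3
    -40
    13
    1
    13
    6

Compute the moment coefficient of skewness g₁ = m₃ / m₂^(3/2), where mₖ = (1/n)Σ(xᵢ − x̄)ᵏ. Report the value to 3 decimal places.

x̄ = (15 + 3 - 40 + 13 + 1 + 13 + 6) / 7 = 1.5714
deviations (xᵢ − x̄): 13.4286, 1.4286, -41.5714, 11.4286, -0.5714, 11.4286, 4.4286
Σ(xᵢ − x̄)² = 2191.7143 ⇒ m₂ = 2191.7143/7 = 313.10204
Σ(xᵢ − x̄)³ = -66346.5306 ⇒ m₃ = -66346.5306/7 = -9478.07580
m₂^(3/2) = 313.10204^(1.5) = 5540.24343
g₁ = m₃ / m₂^(3/2) = -9478.07580 / 5540.24343 ≈ -1.711

-1.711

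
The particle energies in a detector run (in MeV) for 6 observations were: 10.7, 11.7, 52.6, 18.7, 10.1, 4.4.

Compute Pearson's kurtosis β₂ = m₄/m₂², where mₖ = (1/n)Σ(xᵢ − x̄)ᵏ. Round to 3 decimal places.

x̄ = 18.0333
Σ(xᵢ − x̄)² = 1537.9933 ⇒ m₂ = 256.33222
Σ(xᵢ − x̄)⁴ = 1470686.2862 ⇒ m₄ = 245114.38104
m₂² = 65706.20815
β₂ = m₄/m₂² = 245114.38104 / 65706.20815 ≈ 3.730

3.730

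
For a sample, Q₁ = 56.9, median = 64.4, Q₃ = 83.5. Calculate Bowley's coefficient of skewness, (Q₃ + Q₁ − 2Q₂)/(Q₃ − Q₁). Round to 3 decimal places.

numerator: Q₃ + Q₁ − 2Q₂ = 83.5 + 56.9 − 2×64.4 = 11.6000
denominator: Q₃ − Q₁ = 83.5 − 56.9 = 26.6000
Bowley skewness = 11.6000 / 26.6000 ≈ 0.436

0.436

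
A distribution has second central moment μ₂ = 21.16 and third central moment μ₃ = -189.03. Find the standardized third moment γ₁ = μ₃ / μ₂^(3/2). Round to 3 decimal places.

-1.942

σ = √μ₂ = √21.16 = 4.60000
σ³ = μ₂^(3/2) = 97.33600
γ₁ = μ₃/σ³ = -189.03 / 97.33600 ≈ -1.942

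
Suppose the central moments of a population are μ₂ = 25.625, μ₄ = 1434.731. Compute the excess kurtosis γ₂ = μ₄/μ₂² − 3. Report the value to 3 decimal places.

μ₂² = 25.625² = 656.64063
μ₄/μ₂² = 1434.731 / 656.64063 = 2.18496
γ₂ = 2.18496 − 3 ≈ -0.815

-0.815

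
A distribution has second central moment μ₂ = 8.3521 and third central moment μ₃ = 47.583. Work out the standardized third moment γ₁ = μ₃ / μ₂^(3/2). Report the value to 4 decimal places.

σ = √μ₂ = √8.3521 = 2.89000
σ³ = μ₂^(3/2) = 24.13757
γ₁ = μ₃/σ³ = 47.583 / 24.13757 ≈ 1.9713

1.9713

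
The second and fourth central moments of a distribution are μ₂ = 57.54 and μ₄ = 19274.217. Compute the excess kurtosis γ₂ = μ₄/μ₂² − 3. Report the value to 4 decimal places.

μ₂² = 57.54² = 3310.85160
μ₄/μ₂² = 19274.217 / 3310.85160 = 5.82153
γ₂ = 5.82153 − 3 ≈ 2.8215

2.8215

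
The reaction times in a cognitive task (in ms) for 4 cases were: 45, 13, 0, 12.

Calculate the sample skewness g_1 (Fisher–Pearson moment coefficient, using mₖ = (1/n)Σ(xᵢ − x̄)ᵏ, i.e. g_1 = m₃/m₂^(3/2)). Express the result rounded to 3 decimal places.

0.818

x̄ = (45 + 13 + 0 + 12) / 4 = 17.5000
deviations (xᵢ − x̄): 27.5000, -4.5000, -17.5000, -5.5000
Σ(xᵢ − x̄)² = 1113.0000 ⇒ m₂ = 1113.0000/4 = 278.25000
Σ(xᵢ − x̄)³ = 15180.0000 ⇒ m₃ = 15180.0000/4 = 3795.00000
m₂^(3/2) = 278.25000^(1.5) = 4641.44020
g_1 = m₃ / m₂^(3/2) = 3795.00000 / 4641.44020 ≈ 0.818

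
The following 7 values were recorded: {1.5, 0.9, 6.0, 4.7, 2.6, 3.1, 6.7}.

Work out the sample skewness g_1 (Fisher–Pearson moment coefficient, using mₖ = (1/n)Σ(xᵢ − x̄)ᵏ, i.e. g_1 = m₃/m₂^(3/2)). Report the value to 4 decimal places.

x̄ = (1.5 + 0.9 + 6.0 + 4.7 + 2.6 + 3.1 + 6.7) / 7 = 3.6429
deviations (xᵢ − x̄): -2.1429, -2.7429, 2.3571, 1.0571, -1.0429, -0.5429, 3.0571
Σ(xᵢ − x̄)² = 29.5171 ⇒ m₂ = 29.5171/7 = 4.21673
Σ(xᵢ − x̄)³ = 11.0814 ⇒ m₃ = 11.0814/7 = 1.58306
m₂^(3/2) = 4.21673^(1.5) = 8.65893
g_1 = m₃ / m₂^(3/2) = 1.58306 / 8.65893 ≈ 0.1828

0.1828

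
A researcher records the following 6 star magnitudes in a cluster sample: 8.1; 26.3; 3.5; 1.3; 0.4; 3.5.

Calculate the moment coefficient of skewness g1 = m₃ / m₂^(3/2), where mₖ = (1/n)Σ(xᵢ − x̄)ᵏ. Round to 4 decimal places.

x̄ = (8.1 + 26.3 + 3.5 + 1.3 + 0.4 + 3.5) / 6 = 7.1833
deviations (xᵢ − x̄): 0.9167, 19.1167, -3.6833, -5.8833, -6.7833, -3.6833
Σ(xᵢ − x̄)² = 474.0483 ⇒ m₂ = 474.0483/6 = 79.00806
Σ(xᵢ − x̄)³ = 6371.1854 ⇒ m₃ = 6371.1854/6 = 1061.86424
m₂^(3/2) = 79.00806^(1.5) = 702.27476
g1 = m₃ / m₂^(3/2) = 1061.86424 / 702.27476 ≈ 1.5120

1.5120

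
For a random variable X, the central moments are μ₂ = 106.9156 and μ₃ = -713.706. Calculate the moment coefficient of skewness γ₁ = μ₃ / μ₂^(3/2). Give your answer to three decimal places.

σ = √μ₂ = √106.9156 = 10.34000
σ³ = μ₂^(3/2) = 1105.50730
γ₁ = μ₃/σ³ = -713.706 / 1105.50730 ≈ -0.646

-0.646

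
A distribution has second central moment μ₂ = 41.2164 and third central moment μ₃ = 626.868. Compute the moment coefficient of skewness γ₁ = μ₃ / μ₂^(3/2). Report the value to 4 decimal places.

2.3690

σ = √μ₂ = √41.2164 = 6.42000
σ³ = μ₂^(3/2) = 264.60929
γ₁ = μ₃/σ³ = 626.868 / 264.60929 ≈ 2.3690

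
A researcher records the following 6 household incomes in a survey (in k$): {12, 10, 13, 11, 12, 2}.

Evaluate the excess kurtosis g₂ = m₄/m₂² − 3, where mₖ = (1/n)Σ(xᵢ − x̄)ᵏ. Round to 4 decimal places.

0.7567

x̄ = 10.0000
Σ(xᵢ − x̄)² = 82.0000 ⇒ m₂ = 13.66667
Σ(xᵢ − x̄)⁴ = 4210.0000 ⇒ m₄ = 701.66667
m₂² = 186.77778
g₂ = m₄/m₂² − 3 = 3.75669 − 3 ≈ 0.7567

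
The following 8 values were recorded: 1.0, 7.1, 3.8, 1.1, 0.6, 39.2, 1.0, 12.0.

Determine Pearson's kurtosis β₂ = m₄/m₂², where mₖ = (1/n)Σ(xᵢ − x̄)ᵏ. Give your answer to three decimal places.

x̄ = 8.2250
Σ(xᵢ − x̄)² = 1207.8550 ⇒ m₂ = 150.98188
Σ(xᵢ − x̄)⁴ = 932540.8763 ⇒ m₄ = 116567.60953
m₂² = 22795.52658
β₂ = m₄/m₂² = 116567.60953 / 22795.52658 ≈ 5.114

5.114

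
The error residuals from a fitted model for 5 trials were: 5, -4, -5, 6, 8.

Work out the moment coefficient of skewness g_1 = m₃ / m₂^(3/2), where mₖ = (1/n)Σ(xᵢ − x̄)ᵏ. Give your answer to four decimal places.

x̄ = (5 - 4 - 5 + 6 + 8) / 5 = 2.0000
deviations (xᵢ − x̄): 3.0000, -6.0000, -7.0000, 4.0000, 6.0000
Σ(xᵢ − x̄)² = 146.0000 ⇒ m₂ = 146.0000/5 = 29.20000
Σ(xᵢ − x̄)³ = -252.0000 ⇒ m₃ = -252.0000/5 = -50.40000
m₂^(3/2) = 29.20000^(1.5) = 157.78811
g_1 = m₃ / m₂^(3/2) = -50.40000 / 157.78811 ≈ -0.3194

-0.3194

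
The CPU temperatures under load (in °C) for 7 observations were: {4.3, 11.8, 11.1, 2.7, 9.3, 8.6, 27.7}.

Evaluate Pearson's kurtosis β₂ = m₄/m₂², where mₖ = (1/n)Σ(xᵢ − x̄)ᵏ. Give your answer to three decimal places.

3.815

x̄ = 10.7857
Σ(xᵢ − x̄)² = 401.6486 ⇒ m₂ = 57.37837
Σ(xᵢ − x̄)⁴ = 87921.8088 ⇒ m₄ = 12560.25840
m₂² = 3292.27704
β₂ = m₄/m₂² = 12560.25840 / 3292.27704 ≈ 3.815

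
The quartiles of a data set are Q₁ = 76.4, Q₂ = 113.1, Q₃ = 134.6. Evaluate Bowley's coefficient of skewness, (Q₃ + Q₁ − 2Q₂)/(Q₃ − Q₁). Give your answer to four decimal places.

numerator: Q₃ + Q₁ − 2Q₂ = 134.6 + 76.4 − 2×113.1 = -15.2000
denominator: Q₃ − Q₁ = 134.6 − 76.4 = 58.2000
Bowley skewness = -15.2000 / 58.2000 ≈ -0.2612

-0.2612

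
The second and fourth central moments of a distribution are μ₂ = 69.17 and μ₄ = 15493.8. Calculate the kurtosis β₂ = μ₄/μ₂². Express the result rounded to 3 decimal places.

μ₂² = 69.17² = 4784.48890
μ₄/μ₂² = 15493.8 / 4784.48890 = 3.23834
β₂ ≈ 3.238

3.238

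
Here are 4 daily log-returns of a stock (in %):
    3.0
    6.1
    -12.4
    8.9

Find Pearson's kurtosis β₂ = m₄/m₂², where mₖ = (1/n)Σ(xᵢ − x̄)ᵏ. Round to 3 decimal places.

x̄ = 1.4000
Σ(xᵢ − x̄)² = 271.3400 ⇒ m₂ = 67.83500
Σ(xᵢ − x̄)⁴ = 39925.9778 ⇒ m₄ = 9981.49445
m₂² = 4601.58723
β₂ = m₄/m₂² = 9981.49445 / 4601.58723 ≈ 2.169

2.169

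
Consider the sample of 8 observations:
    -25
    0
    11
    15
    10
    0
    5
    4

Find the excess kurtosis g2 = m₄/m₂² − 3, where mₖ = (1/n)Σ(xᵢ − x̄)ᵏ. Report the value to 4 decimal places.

1.2902

x̄ = 2.5000
Σ(xᵢ − x̄)² = 1062.0000 ⇒ m₂ = 132.75000
Σ(xᵢ − x̄)⁴ = 604834.5000 ⇒ m₄ = 75604.31250
m₂² = 17622.56250
g2 = m₄/m₂² − 3 = 4.29020 − 3 ≈ 1.2902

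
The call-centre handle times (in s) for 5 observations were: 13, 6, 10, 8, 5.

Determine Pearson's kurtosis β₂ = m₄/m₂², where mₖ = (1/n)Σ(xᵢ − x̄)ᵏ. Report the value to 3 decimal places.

x̄ = 8.4000
Σ(xᵢ − x̄)² = 41.2000 ⇒ m₂ = 8.24000
Σ(xᵢ − x̄)⁴ = 621.1360 ⇒ m₄ = 124.22720
m₂² = 67.89760
β₂ = m₄/m₂² = 124.22720 / 67.89760 ≈ 1.830

1.830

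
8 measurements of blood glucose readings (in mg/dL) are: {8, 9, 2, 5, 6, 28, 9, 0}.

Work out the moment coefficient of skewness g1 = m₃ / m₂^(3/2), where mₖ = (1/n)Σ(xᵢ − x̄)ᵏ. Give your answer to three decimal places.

x̄ = (8 + 9 + 2 + 5 + 6 + 28 + 9 + 0) / 8 = 8.3750
deviations (xᵢ − x̄): -0.3750, 0.6250, -6.3750, -3.3750, -2.3750, 19.6250, 0.6250, -8.3750
Σ(xᵢ − x̄)² = 513.8750 ⇒ m₂ = 513.8750/8 = 64.23438
Σ(xᵢ − x̄)³ = 6660.4688 ⇒ m₃ = 6660.4688/8 = 832.55859
m₂^(3/2) = 64.23438^(1.5) = 514.81507
g1 = m₃ / m₂^(3/2) = 832.55859 / 514.81507 ≈ 1.617

1.617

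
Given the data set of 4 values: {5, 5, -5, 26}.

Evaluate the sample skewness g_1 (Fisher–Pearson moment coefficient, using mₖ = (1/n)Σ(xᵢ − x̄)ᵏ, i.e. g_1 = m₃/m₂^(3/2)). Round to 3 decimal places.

0.687

x̄ = (5 + 5 - 5 + 26) / 4 = 7.7500
deviations (xᵢ − x̄): -2.7500, -2.7500, -12.7500, 18.2500
Σ(xᵢ − x̄)² = 510.7500 ⇒ m₂ = 510.7500/4 = 127.68750
Σ(xᵢ − x̄)³ = 3964.1250 ⇒ m₃ = 3964.1250/4 = 991.03125
m₂^(3/2) = 127.68750^(1.5) = 1442.85463
g_1 = m₃ / m₂^(3/2) = 991.03125 / 1442.85463 ≈ 0.687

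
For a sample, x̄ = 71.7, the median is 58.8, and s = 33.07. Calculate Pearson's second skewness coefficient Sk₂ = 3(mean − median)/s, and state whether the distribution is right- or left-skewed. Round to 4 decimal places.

1.1702, right-skewed

Sk₂ = 3(71.7 − 58.8) / 33.07 = 3 × 12.9000 / 33.07
    = 38.7000 / 33.07 ≈ 1.1702
Sk₂ > 0 ⇒ mean > median ⇒ right-skewed (positive skew).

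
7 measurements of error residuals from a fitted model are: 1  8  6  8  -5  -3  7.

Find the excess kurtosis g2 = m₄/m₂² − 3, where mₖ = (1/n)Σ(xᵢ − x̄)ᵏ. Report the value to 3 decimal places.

x̄ = 3.1429
Σ(xᵢ − x̄)² = 178.8571 ⇒ m₂ = 25.55102
Σ(xᵢ − x̄)⁴ = 7242.6239 ⇒ m₄ = 1034.66056
m₂² = 652.85464
g2 = m₄/m₂² − 3 = 1.58483 − 3 ≈ -1.415

-1.415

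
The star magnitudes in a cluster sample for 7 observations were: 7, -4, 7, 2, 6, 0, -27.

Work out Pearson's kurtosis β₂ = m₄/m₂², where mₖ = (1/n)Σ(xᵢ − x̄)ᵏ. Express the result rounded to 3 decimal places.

x̄ = -1.2857
Σ(xᵢ − x̄)² = 871.4286 ⇒ m₂ = 124.48980
Σ(xᵢ − x̄)⁴ = 449635.5335 ⇒ m₄ = 64233.64765
m₂² = 15497.70929
β₂ = m₄/m₂² = 64233.64765 / 15497.70929 ≈ 4.145

4.145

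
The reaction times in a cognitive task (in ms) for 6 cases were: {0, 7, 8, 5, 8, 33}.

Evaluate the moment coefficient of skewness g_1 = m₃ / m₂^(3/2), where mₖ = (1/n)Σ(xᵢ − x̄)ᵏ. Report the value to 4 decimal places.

1.5033

x̄ = (0 + 7 + 8 + 5 + 8 + 33) / 6 = 10.1667
deviations (xᵢ − x̄): -10.1667, -3.1667, -2.1667, -5.1667, -2.1667, 22.8333
Σ(xᵢ − x̄)² = 670.8333 ⇒ m₂ = 670.8333/6 = 111.80556
Σ(xᵢ − x̄)³ = 10663.5556 ⇒ m₃ = 10663.5556/6 = 1777.25926
m₂^(3/2) = 111.80556^(1.5) = 1182.21122
g_1 = m₃ / m₂^(3/2) = 1777.25926 / 1182.21122 ≈ 1.5033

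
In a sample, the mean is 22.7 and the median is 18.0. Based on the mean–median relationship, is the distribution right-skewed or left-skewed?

mean − median = 22.7 − 18.0 = 4.7
mean > median ⇒ the longer tail is on the right ⇒ right-skewed (positively skewed).

right-skewed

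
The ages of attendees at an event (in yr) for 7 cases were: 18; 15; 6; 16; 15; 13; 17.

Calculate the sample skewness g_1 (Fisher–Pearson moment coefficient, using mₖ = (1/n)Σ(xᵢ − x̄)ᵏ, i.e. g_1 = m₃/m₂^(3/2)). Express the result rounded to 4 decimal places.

-1.4019

x̄ = (18 + 15 + 6 + 16 + 15 + 13 + 17) / 7 = 14.2857
deviations (xᵢ − x̄): 3.7143, 0.7143, -8.2857, 1.7143, 0.7143, -1.2857, 2.7143
Σ(xᵢ − x̄)² = 95.4286 ⇒ m₂ = 95.4286/7 = 13.63265
Σ(xᵢ − x̄)³ = -493.9592 ⇒ m₃ = -493.9592/7 = -70.56560
m₂^(3/2) = 13.63265^(1.5) = 50.33506
g_1 = m₃ / m₂^(3/2) = -70.56560 / 50.33506 ≈ -1.4019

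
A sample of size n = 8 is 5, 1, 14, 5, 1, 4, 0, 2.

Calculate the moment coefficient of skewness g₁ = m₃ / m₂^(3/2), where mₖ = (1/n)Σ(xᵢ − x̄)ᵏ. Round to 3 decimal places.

x̄ = (5 + 1 + 14 + 5 + 1 + 4 + 0 + 2) / 8 = 4.0000
deviations (xᵢ − x̄): 1.0000, -3.0000, 10.0000, 1.0000, -3.0000, 0.0000, -4.0000, -2.0000
Σ(xᵢ − x̄)² = 140.0000 ⇒ m₂ = 140.0000/8 = 17.50000
Σ(xᵢ − x̄)³ = 876.0000 ⇒ m₃ = 876.0000/8 = 109.50000
m₂^(3/2) = 17.50000^(1.5) = 73.20775
g₁ = m₃ / m₂^(3/2) = 109.50000 / 73.20775 ≈ 1.496

1.496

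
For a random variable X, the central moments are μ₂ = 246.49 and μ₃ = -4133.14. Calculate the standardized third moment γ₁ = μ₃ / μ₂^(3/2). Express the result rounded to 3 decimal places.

σ = √μ₂ = √246.49 = 15.70000
σ³ = μ₂^(3/2) = 3869.89300
γ₁ = μ₃/σ³ = -4133.14 / 3869.89300 ≈ -1.068

-1.068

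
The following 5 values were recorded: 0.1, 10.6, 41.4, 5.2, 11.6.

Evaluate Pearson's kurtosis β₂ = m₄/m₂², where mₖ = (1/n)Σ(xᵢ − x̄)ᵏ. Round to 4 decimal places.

2.8862

x̄ = 13.7800
Σ(xᵢ − x̄)² = 1038.4880 ⇒ m₂ = 207.69760
Σ(xᵢ − x̄)⁴ = 622528.5910 ⇒ m₄ = 124505.71819
m₂² = 43138.29305
β₂ = m₄/m₂² = 124505.71819 / 43138.29305 ≈ 2.8862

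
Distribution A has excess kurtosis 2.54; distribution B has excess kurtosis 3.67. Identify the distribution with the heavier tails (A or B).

Higher excess kurtosis ⇒ heavier tails relative to the normal distribution.
2.54 vs 3.67: the larger is 3.67, so B has heavier tails.

B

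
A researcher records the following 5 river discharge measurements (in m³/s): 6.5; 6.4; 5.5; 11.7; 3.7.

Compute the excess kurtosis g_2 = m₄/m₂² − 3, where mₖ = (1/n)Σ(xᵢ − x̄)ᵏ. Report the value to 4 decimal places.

-0.2872

x̄ = 6.7600
Σ(xᵢ − x̄)² = 35.5520 ⇒ m₂ = 7.11040
Σ(xᵢ − x̄)⁴ = 685.7545 ⇒ m₄ = 137.15091
m₂² = 50.55779
g_2 = m₄/m₂² − 3 = 2.71276 − 3 ≈ -0.2872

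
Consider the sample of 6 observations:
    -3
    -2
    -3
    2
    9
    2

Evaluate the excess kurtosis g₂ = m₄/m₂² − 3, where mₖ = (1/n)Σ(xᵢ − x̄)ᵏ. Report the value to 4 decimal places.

x̄ = 0.8333
Σ(xᵢ − x̄)² = 106.8333 ⇒ m₂ = 17.80556
Σ(xᵢ − x̄)⁴ = 4948.1528 ⇒ m₄ = 824.69213
m₂² = 317.03781
g₂ = m₄/m₂² − 3 = 2.60124 − 3 ≈ -0.3988

-0.3988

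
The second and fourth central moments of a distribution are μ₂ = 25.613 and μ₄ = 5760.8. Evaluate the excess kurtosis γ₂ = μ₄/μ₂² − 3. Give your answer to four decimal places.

5.7814

μ₂² = 25.613² = 656.02577
μ₄/μ₂² = 5760.8 / 656.02577 = 8.78136
γ₂ = 8.78136 − 3 ≈ 5.7814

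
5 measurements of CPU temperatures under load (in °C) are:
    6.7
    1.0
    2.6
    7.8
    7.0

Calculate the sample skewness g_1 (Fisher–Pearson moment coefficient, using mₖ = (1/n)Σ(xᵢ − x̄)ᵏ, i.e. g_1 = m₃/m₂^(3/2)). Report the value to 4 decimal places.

x̄ = (6.7 + 1.0 + 2.6 + 7.8 + 7.0) / 5 = 5.0200
deviations (xᵢ − x̄): 1.6800, -4.0200, -2.4200, 2.7800, 1.9800
Σ(xᵢ − x̄)² = 36.4880 ⇒ m₂ = 36.4880/5 = 7.29760
Σ(xᵢ − x̄)³ = -45.1483 ⇒ m₃ = -45.1483/5 = -9.02966
m₂^(3/2) = 7.29760^(1.5) = 19.71379
g_1 = m₃ / m₂^(3/2) = -9.02966 / 19.71379 ≈ -0.4580

-0.4580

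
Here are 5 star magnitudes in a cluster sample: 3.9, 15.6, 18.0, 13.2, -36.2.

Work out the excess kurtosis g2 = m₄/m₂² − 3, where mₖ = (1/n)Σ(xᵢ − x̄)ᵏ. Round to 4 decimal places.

x̄ = 2.9000
Σ(xᵢ − x̄)² = 2025.2000 ⇒ m₂ = 405.04000
Σ(xᵢ − x̄)⁴ = 2426519.1284 ⇒ m₄ = 485303.82568
m₂² = 164057.40160
g2 = m₄/m₂² − 3 = 2.95813 − 3 ≈ -0.0419

-0.0419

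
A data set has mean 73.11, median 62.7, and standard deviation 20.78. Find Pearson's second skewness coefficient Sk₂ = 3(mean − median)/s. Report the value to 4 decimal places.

1.5029

Sk₂ = 3(73.11 − 62.7) / 20.78 = 3 × 10.4100 / 20.78
    = 31.2300 / 20.78 ≈ 1.5029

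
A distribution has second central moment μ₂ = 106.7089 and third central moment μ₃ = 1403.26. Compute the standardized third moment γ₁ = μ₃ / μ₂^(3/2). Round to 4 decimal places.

σ = √μ₂ = √106.7089 = 10.33000
σ³ = μ₂^(3/2) = 1102.30294
γ₁ = μ₃/σ³ = 1403.26 / 1102.30294 ≈ 1.2730

1.2730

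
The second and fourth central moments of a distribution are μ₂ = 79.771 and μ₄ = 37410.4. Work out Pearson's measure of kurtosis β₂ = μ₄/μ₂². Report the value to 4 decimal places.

5.8790

μ₂² = 79.771² = 6363.41244
μ₄/μ₂² = 37410.4 / 6363.41244 = 5.87898
β₂ ≈ 5.8790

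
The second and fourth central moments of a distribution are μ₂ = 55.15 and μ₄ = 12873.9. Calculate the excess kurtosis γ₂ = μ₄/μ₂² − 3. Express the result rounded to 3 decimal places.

μ₂² = 55.15² = 3041.52250
μ₄/μ₂² = 12873.9 / 3041.52250 = 4.23272
γ₂ = 4.23272 − 3 ≈ 1.233

1.233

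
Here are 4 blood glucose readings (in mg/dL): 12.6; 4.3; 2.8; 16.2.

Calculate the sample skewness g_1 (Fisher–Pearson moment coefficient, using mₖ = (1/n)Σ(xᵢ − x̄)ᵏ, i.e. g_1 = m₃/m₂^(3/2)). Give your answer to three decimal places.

x̄ = (12.6 + 4.3 + 2.8 + 16.2) / 4 = 8.9750
deviations (xᵢ − x̄): 3.6250, -4.6750, -6.1750, 7.2250
Σ(xᵢ − x̄)² = 125.3275 ⇒ m₂ = 125.3275/4 = 31.33187
Σ(xᵢ − x̄)³ = 87.1526 ⇒ m₃ = 87.1526/4 = 21.78816
m₂^(3/2) = 31.33187^(1.5) = 175.37980
g_1 = m₃ / m₂^(3/2) = 21.78816 / 175.37980 ≈ 0.124

0.124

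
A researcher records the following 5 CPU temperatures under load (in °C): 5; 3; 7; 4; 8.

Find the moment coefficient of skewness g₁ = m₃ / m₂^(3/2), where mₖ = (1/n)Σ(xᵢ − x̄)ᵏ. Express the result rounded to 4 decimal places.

0.1580

x̄ = (5 + 3 + 7 + 4 + 8) / 5 = 5.4000
deviations (xᵢ − x̄): -0.4000, -2.4000, 1.6000, -1.4000, 2.6000
Σ(xᵢ − x̄)² = 17.2000 ⇒ m₂ = 17.2000/5 = 3.44000
Σ(xᵢ − x̄)³ = 5.0400 ⇒ m₃ = 5.0400/5 = 1.00800
m₂^(3/2) = 3.44000^(1.5) = 6.38025
g₁ = m₃ / m₂^(3/2) = 1.00800 / 6.38025 ≈ 0.1580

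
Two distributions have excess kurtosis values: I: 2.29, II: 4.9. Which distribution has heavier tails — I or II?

Higher excess kurtosis ⇒ heavier tails relative to the normal distribution.
2.29 vs 4.9: the larger is 4.9, so II has heavier tails.

II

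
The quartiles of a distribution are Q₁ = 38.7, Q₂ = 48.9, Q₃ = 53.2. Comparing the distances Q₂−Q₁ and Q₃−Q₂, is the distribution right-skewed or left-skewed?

left-skewed

Q₂ − Q₁ = 10.2;  Q₃ − Q₂ = 4.3
Q₂ − Q₁ > Q₃ − Q₂ ⇒ the lower half is more spread out ⇒ left-skewed.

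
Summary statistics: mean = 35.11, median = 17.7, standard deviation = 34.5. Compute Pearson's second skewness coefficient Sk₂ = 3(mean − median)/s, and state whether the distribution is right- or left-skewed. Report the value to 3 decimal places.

Sk₂ = 3(35.11 − 17.7) / 34.5 = 3 × 17.4100 / 34.5
    = 52.2300 / 34.5 ≈ 1.514
Sk₂ > 0 ⇒ mean > median ⇒ right-skewed (positive skew).

1.514, right-skewed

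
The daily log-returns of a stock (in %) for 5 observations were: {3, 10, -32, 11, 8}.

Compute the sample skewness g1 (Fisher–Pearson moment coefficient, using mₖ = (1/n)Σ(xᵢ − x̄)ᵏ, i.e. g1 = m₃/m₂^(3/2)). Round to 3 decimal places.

x̄ = (3 + 10 - 32 + 11 + 8) / 5 = 0.0000
deviations (xᵢ − x̄): 3.0000, 10.0000, -32.0000, 11.0000, 8.0000
Σ(xᵢ − x̄)² = 1318.0000 ⇒ m₂ = 1318.0000/5 = 263.60000
Σ(xᵢ − x̄)³ = -29898.0000 ⇒ m₃ = -29898.0000/5 = -5979.60000
m₂^(3/2) = 263.60000^(1.5) = 4279.74713
g1 = m₃ / m₂^(3/2) = -5979.60000 / 4279.74713 ≈ -1.397

-1.397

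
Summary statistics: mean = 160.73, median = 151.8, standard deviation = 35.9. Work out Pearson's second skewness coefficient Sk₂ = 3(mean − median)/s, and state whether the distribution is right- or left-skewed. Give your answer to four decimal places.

Sk₂ = 3(160.73 − 151.8) / 35.9 = 3 × 8.9300 / 35.9
    = 26.7900 / 35.9 ≈ 0.7462
Sk₂ > 0 ⇒ mean > median ⇒ right-skewed (positive skew).

0.7462, right-skewed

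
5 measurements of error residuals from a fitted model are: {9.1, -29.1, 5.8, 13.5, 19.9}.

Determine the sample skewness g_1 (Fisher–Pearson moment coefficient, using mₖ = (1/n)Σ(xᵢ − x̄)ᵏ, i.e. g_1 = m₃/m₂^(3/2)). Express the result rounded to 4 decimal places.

-1.2146

x̄ = (9.1 - 29.1 + 5.8 + 13.5 + 19.9) / 5 = 3.8400
deviations (xᵢ − x̄): 5.2600, -32.9400, 1.9600, 9.6600, 16.0600
Σ(xᵢ − x̄)² = 1467.7920 ⇒ m₂ = 1467.7920/5 = 293.55840
Σ(xᵢ − x̄)³ = -30544.5934 ⇒ m₃ = -30544.5934/5 = -6108.91867
m₂^(3/2) = 293.55840^(1.5) = 5029.69636
g_1 = m₃ / m₂^(3/2) = -6108.91867 / 5029.69636 ≈ -1.2146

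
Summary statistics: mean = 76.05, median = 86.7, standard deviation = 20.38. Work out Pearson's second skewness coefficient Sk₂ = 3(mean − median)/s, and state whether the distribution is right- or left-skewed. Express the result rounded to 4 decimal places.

Sk₂ = 3(76.05 − 86.7) / 20.38 = 3 × -10.6500 / 20.38
    = -31.9500 / 20.38 ≈ -1.5677
Sk₂ < 0 ⇒ mean < median ⇒ left-skewed (negative skew).

-1.5677, left-skewed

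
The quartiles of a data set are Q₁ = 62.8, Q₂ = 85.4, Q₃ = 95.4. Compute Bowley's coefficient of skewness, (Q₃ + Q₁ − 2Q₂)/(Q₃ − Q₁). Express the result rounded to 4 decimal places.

-0.3865

numerator: Q₃ + Q₁ − 2Q₂ = 95.4 + 62.8 − 2×85.4 = -12.6000
denominator: Q₃ − Q₁ = 95.4 − 62.8 = 32.6000
Bowley skewness = -12.6000 / 32.6000 ≈ -0.3865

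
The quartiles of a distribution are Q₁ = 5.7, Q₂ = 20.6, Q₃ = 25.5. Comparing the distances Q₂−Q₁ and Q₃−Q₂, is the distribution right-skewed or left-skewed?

Q₂ − Q₁ = 14.9;  Q₃ − Q₂ = 4.9
Q₂ − Q₁ > Q₃ − Q₂ ⇒ the lower half is more spread out ⇒ left-skewed.

left-skewed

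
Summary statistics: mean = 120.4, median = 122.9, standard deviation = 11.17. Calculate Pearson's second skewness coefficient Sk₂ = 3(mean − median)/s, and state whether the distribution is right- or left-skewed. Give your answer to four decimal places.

Sk₂ = 3(120.4 − 122.9) / 11.17 = 3 × -2.5000 / 11.17
    = -7.5000 / 11.17 ≈ -0.6714
Sk₂ < 0 ⇒ mean < median ⇒ left-skewed (negative skew).

-0.6714, left-skewed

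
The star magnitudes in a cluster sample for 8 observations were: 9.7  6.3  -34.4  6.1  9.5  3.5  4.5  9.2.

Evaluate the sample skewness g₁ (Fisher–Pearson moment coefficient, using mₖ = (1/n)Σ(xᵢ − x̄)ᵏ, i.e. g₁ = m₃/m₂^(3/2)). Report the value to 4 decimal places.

-2.1564

x̄ = (9.7 + 6.3 - 34.4 + 6.1 + 9.5 + 3.5 + 4.5 + 9.2) / 8 = 1.8000
deviations (xᵢ − x̄): 7.9000, 4.5000, -36.2000, 4.3000, 7.7000, 1.7000, 2.7000, 7.4000
Σ(xᵢ − x̄)² = 1535.8200 ⇒ m₂ = 1535.8200/8 = 191.97750
Σ(xᵢ − x̄)³ = -45887.9040 ⇒ m₃ = -45887.9040/8 = -5735.98800
m₂^(3/2) = 191.97750^(1.5) = 2659.96240
g₁ = m₃ / m₂^(3/2) = -5735.98800 / 2659.96240 ≈ -2.1564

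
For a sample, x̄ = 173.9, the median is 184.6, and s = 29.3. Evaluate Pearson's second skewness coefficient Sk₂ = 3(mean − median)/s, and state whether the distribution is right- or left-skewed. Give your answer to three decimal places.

Sk₂ = 3(173.9 − 184.6) / 29.3 = 3 × -10.7000 / 29.3
    = -32.1000 / 29.3 ≈ -1.096
Sk₂ < 0 ⇒ mean < median ⇒ left-skewed (negative skew).

-1.096, left-skewed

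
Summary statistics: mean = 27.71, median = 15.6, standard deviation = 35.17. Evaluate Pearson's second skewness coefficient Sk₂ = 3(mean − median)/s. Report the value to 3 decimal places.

Sk₂ = 3(27.71 − 15.6) / 35.17 = 3 × 12.1100 / 35.17
    = 36.3300 / 35.17 ≈ 1.033

1.033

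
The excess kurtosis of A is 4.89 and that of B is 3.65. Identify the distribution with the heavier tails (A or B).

A

Higher excess kurtosis ⇒ heavier tails relative to the normal distribution.
4.89 vs 3.65: the larger is 4.89, so A has heavier tails.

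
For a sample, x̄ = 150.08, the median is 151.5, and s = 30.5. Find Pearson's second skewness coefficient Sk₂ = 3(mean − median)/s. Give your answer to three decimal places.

-0.140

Sk₂ = 3(150.08 − 151.5) / 30.5 = 3 × -1.4200 / 30.5
    = -4.2600 / 30.5 ≈ -0.140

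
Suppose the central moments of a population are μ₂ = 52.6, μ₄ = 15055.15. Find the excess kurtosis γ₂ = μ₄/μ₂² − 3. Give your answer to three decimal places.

2.441

μ₂² = 52.6² = 2766.76000
μ₄/μ₂² = 15055.15 / 2766.76000 = 5.44144
γ₂ = 5.44144 − 3 ≈ 2.441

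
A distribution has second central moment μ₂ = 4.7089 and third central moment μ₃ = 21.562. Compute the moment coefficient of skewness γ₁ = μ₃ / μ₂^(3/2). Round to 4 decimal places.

σ = √μ₂ = √4.7089 = 2.17000
σ³ = μ₂^(3/2) = 10.21831
γ₁ = μ₃/σ³ = 21.562 / 10.21831 ≈ 2.1101

2.1101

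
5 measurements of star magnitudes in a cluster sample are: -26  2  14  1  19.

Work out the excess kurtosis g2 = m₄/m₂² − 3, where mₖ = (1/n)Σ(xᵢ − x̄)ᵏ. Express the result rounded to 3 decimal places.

-0.577

x̄ = 2.0000
Σ(xᵢ − x̄)² = 1218.0000 ⇒ m₂ = 243.60000
Σ(xᵢ − x̄)⁴ = 718914.0000 ⇒ m₄ = 143782.80000
m₂² = 59340.96000
g2 = m₄/m₂² − 3 = 2.42299 − 3 ≈ -0.577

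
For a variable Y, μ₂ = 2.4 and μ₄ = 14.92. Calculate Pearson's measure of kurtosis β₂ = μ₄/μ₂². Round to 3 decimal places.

μ₂² = 2.4² = 5.76000
μ₄/μ₂² = 14.92 / 5.76000 = 2.59028
β₂ ≈ 2.590

2.590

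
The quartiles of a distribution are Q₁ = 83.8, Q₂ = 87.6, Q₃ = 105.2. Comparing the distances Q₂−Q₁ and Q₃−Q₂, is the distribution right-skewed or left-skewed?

Q₂ − Q₁ = 3.8;  Q₃ − Q₂ = 17.6
Q₃ − Q₂ > Q₂ − Q₁ ⇒ the upper half is more spread out ⇒ right-skewed.

right-skewed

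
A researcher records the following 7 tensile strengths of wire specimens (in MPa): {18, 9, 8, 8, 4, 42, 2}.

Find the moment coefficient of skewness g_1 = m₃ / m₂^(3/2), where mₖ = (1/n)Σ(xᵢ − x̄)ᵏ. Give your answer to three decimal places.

x̄ = (18 + 9 + 8 + 8 + 4 + 42 + 2) / 7 = 13.0000
deviations (xᵢ − x̄): 5.0000, -4.0000, -5.0000, -5.0000, -9.0000, 29.0000, -11.0000
Σ(xᵢ − x̄)² = 1134.0000 ⇒ m₂ = 1134.0000/7 = 162.00000
Σ(xᵢ − x̄)³ = 22140.0000 ⇒ m₃ = 22140.0000/7 = 3162.85714
m₂^(3/2) = 162.00000^(1.5) = 2061.92337
g_1 = m₃ / m₂^(3/2) = 3162.85714 / 2061.92337 ≈ 1.534

1.534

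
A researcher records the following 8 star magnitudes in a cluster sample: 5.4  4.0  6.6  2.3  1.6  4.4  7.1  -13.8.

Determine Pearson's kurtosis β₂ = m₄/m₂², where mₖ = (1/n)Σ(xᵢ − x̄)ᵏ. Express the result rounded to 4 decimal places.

x̄ = 2.2000
Σ(xᵢ − x̄)² = 318.0600 ⇒ m₂ = 39.75750
Σ(xᵢ − x̄)⁴ = 66626.2002 ⇒ m₄ = 8328.27503
m₂² = 1580.65881
β₂ = m₄/m₂² = 8328.27503 / 1580.65881 ≈ 5.2689

5.2689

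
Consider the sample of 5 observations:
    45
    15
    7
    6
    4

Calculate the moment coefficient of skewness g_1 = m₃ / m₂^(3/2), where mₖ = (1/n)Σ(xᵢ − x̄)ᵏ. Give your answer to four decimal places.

x̄ = (45 + 15 + 7 + 6 + 4) / 5 = 15.4000
deviations (xᵢ − x̄): 29.6000, -0.4000, -8.4000, -9.4000, -11.4000
Σ(xᵢ − x̄)² = 1165.2000 ⇒ m₂ = 1165.2000/5 = 233.04000
Σ(xᵢ − x̄)³ = 23029.4400 ⇒ m₃ = 23029.4400/5 = 4605.88800
m₂^(3/2) = 233.04000^(1.5) = 3557.50654
g_1 = m₃ / m₂^(3/2) = 4605.88800 / 3557.50654 ≈ 1.2947

1.2947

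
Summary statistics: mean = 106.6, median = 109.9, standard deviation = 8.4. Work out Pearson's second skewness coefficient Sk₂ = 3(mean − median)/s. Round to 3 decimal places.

-1.179

Sk₂ = 3(106.6 − 109.9) / 8.4 = 3 × -3.3000 / 8.4
    = -9.9000 / 8.4 ≈ -1.179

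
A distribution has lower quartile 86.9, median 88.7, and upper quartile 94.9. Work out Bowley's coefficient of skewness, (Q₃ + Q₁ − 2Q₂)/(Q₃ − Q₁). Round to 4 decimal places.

numerator: Q₃ + Q₁ − 2Q₂ = 94.9 + 86.9 − 2×88.7 = 4.4000
denominator: Q₃ − Q₁ = 94.9 − 86.9 = 8.0000
Bowley skewness = 4.4000 / 8.0000 ≈ 0.5500

0.5500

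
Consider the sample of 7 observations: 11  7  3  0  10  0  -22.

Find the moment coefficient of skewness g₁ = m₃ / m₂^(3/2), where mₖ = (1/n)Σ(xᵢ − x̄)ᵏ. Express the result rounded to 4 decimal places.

-1.3949

x̄ = (11 + 7 + 3 + 0 + 10 + 0 - 22) / 7 = 1.2857
deviations (xᵢ − x̄): 9.7143, 5.7143, 1.7143, -1.2857, 8.7143, -1.2857, -23.2857
Σ(xᵢ − x̄)² = 751.4286 ⇒ m₂ = 751.4286/7 = 107.34694
Σ(xᵢ − x̄)³ = -10860.2449 ⇒ m₃ = -10860.2449/7 = -1551.46356
m₂^(3/2) = 107.34694^(1.5) = 1112.20411
g₁ = m₃ / m₂^(3/2) = -1551.46356 / 1112.20411 ≈ -1.3949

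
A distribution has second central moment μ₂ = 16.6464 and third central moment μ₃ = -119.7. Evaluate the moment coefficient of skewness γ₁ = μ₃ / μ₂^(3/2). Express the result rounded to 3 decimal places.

-1.762

σ = √μ₂ = √16.6464 = 4.08000
σ³ = μ₂^(3/2) = 67.91731
γ₁ = μ₃/σ³ = -119.7 / 67.91731 ≈ -1.762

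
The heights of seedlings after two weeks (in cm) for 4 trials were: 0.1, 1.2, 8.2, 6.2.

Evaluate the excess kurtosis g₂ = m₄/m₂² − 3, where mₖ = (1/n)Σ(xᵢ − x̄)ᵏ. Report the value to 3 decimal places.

x̄ = 3.9250
Σ(xᵢ − x̄)² = 45.5075 ⇒ m₂ = 11.37687
Σ(xᵢ − x̄)⁴ = 629.9807 ⇒ m₄ = 157.49516
m₂² = 129.43328
g₂ = m₄/m₂² − 3 = 1.21681 − 3 ≈ -1.783

-1.783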